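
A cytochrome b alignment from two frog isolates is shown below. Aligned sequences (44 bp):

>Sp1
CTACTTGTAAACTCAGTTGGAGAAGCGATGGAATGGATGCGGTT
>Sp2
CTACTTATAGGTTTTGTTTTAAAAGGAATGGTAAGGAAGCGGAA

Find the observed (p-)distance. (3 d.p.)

0.364

The sequences differ at 16 of 44 positions.
p = 16/44 = 0.363636… ≈ 0.364 (to 3 d.p.).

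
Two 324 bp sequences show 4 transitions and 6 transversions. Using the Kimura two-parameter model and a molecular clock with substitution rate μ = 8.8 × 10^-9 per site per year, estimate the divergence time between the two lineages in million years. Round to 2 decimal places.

1.79

P = 4/324 ≈ 0.012346 and Q = 6/324 ≈ 0.018519.
Under the Kimura two-parameter model, d = −½ ln(1 − 2P − Q) − ¼ ln(1 − 2Q).
1 − 2P − Q = 0.956789, giving −½ ln(0.956789) = 0.022086.
1 − 2Q = 0.962962, giving −¼ ln(0.962962) = 0.009435.
d = 0.022086 + 0.009435 = 0.031521.
Under a molecular clock d = 2μt, so t = d/(2μ) = 0.031521 / (2 × 8.8 × 10^-9) = 1.79 million years.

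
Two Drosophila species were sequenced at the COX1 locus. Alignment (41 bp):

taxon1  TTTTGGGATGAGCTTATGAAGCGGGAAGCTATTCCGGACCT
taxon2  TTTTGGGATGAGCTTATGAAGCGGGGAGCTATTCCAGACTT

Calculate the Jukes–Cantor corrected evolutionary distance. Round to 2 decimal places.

The sequences differ at 3 of 41 sites (26, 36, 40), so p = 3/41 ≈ 0.073171.
d = −(3/4) ln(1 − 4p/3) = −0.75 ln(1 − 0.097561) = −0.75 ln(0.902439)
  = −0.75 × (-0.102654) = 0.076991 substitutions/site.

0.08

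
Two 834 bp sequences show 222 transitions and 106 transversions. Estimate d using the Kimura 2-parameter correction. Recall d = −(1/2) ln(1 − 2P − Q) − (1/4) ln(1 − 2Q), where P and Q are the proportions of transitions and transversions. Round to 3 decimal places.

P = 222/834 ≈ 0.266187 and Q = 106/834 ≈ 0.127098.
Under the Kimura two-parameter model, d = −½ ln(1 − 2P − Q) − ¼ ln(1 − 2Q).
1 − 2P − Q = 0.340528, giving −½ ln(0.340528) = 0.538629.
1 − 2Q = 0.745804, giving −¼ ln(0.745804) = 0.073323.
d = 0.538629 + 0.073323 = 0.611952.

0.612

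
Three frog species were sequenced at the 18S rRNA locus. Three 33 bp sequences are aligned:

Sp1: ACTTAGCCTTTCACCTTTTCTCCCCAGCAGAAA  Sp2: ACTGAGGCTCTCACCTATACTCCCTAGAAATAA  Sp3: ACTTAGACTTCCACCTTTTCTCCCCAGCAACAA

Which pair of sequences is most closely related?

Sp1 and Sp3

Sp1–Sp2: 9/33 differ, p = 0.273, d = 0.339.
Sp1–Sp3: 4/33 differ, p = 0.121, d = 0.132.
Sp2–Sp3: 9/33 differ, p = 0.273, d = 0.339.
The smallest distance is between Sp1 and Sp3.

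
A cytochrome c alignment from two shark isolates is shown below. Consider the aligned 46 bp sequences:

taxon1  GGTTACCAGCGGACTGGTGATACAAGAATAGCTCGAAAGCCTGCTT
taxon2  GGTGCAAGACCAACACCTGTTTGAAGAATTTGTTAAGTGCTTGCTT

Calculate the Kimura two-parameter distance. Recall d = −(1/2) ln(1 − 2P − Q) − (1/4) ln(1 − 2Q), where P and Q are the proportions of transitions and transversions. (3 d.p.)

0.762

Of 46 sites, 7 differences are transitions and 15 are transversions, so P = 7/46 ≈ 0.152174 and Q = 15/46 ≈ 0.326087.
Under the Kimura two-parameter model, d = −½ ln(1 − 2P − Q) − ¼ ln(1 − 2Q).
1 − 2P − Q = 0.369565, giving −½ ln(0.369565) = 0.497714.
1 − 2Q = 0.347826, giving −¼ ln(0.347826) = 0.264013.
d = 0.497714 + 0.264013 = 0.761727.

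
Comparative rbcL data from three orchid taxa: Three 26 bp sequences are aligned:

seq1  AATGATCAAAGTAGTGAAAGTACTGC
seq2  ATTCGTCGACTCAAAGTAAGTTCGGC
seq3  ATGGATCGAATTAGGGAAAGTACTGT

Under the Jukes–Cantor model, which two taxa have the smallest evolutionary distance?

seq1–seq2: 12/26 differ, p = 0.462, d = 0.717.
seq1–seq3: 6/26 differ, p = 0.231, d = 0.276.
seq2–seq3: 11/26 differ, p = 0.423, d = 0.623.
The smallest distance is between seq1 and seq3.

seq1 and seq3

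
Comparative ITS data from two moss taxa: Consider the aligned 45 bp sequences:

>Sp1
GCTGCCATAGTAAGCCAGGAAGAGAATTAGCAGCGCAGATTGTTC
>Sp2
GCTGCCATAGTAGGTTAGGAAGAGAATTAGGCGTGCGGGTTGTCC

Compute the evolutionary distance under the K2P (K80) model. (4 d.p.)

Of 45 sites, 7 differences are transitions and 2 are transversions, so P = 7/45 ≈ 0.155556 and Q = 2/45 ≈ 0.044444.
Under the Kimura two-parameter model, d = −½ ln(1 − 2P − Q) − ¼ ln(1 − 2Q).
1 − 2P − Q = 0.644444, giving −½ ln(0.644444) = 0.219684.
1 − 2Q = 0.911112, giving −¼ ln(0.911112) = 0.023272.
d = 0.219684 + 0.023272 = 0.242956.

0.2430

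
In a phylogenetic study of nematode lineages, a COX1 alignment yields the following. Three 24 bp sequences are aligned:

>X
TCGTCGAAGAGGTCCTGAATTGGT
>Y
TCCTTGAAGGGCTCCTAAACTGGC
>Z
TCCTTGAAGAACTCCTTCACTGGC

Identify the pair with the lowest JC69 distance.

Y and Z

X–Y: 7/24 differ, p = 0.292, d = 0.369.
X–Z: 8/24 differ, p = 0.333, d = 0.441.
Y–Z: 4/24 differ, p = 0.167, d = 0.188.
The smallest distance is between Y and Z.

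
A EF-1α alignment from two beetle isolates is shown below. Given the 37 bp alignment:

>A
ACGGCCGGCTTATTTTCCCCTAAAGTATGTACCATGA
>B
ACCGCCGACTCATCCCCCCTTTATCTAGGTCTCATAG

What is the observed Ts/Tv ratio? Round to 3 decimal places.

Transitions are A↔G and C↔T; transversions are all other mismatches.
Transitions: 9. Transversions: 6.
R = 9/6 = 1.500.

1.500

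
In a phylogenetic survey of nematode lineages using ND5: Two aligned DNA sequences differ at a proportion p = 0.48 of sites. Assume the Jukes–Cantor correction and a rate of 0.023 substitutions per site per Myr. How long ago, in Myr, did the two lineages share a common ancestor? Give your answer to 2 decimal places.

d = −(3/4) ln(1 − 4p/3) = −0.75 ln(1 − 0.64) = −0.75 ln(0.36)
  = −0.75 × (-1.021651) = 0.766238 substitutions/site.
Under a molecular clock d = 2μt, so t = d/(2μ) = 0.766238 / (2 × 0.023) = 16.66 Myr.

16.66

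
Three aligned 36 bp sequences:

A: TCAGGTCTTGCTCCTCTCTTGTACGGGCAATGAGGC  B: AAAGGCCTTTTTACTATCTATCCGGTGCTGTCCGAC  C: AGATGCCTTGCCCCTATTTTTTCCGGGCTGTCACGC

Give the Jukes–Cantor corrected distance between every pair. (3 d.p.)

A–B: 18/36 sites differ → p = 0.5, d = −0.75 ln(1 − 0.666667) = 0.823960 ≈ 0.824.
A–C: 13/36 sites differ → p ≈ 0.361111, d = −0.75 ln(1 − 0.481481) = 0.492584 ≈ 0.493.
B–C: 14/36 sites differ → p ≈ 0.388889, d = −0.75 ln(1 − 0.518519) = 0.548166 ≈ 0.548.

d(A,B) = 0.824, d(A,C) = 0.493, d(B,C) = 0.548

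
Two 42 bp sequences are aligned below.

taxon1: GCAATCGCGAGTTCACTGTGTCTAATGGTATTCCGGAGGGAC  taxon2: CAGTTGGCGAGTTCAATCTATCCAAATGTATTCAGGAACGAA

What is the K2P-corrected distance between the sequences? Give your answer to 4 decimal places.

Of 42 sites, 4 differences are transitions and 11 are transversions, so P = 4/42 ≈ 0.095238 and Q = 11/42 ≈ 0.261905.
Under the Kimura two-parameter model, d = −½ ln(1 − 2P − Q) − ¼ ln(1 − 2Q).
1 − 2P − Q = 0.547619, giving −½ ln(0.547619) = 0.301088.
1 − 2Q = 0.47619, giving −¼ ln(0.47619) = 0.185485.
d = 0.301088 + 0.185485 = 0.486573.

0.4866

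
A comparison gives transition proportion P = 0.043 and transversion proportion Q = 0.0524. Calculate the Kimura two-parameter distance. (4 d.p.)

0.1022

Under the Kimura two-parameter model, d = −½ ln(1 − 2P − Q) − ¼ ln(1 − 2Q).
1 − 2P − Q = 0.8616, giving −½ ln(0.8616) = 0.074482.
1 − 2Q = 0.8952, giving −¼ ln(0.8952) = 0.027677.
d = 0.074482 + 0.027677 = 0.102159.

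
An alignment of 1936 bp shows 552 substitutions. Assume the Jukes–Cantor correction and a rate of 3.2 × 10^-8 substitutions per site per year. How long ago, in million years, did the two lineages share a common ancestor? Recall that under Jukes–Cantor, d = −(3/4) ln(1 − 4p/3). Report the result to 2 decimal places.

p = 552/1936 ≈ 0.285124.
d = −(3/4) ln(1 − 4p/3) = −0.75 ln(1 − 0.380165) = −0.75 ln(0.619835)
  = −0.75 × (-0.478302) = 0.358727 substitutions/site.
Under a molecular clock d = 2μt, so t = d/(2μ) = 0.358727 / (2 × 3.2 × 10^-8) = 5.61 million years.

5.61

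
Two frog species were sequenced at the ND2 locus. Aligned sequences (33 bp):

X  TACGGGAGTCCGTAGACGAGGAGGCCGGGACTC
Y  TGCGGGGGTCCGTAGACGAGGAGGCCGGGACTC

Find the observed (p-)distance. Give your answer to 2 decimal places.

The sequences differ at 2 of 33 positions (sites 2, 7).
p = 2/33 = 0.060606… ≈ 0.06 (to 2 d.p.).

0.06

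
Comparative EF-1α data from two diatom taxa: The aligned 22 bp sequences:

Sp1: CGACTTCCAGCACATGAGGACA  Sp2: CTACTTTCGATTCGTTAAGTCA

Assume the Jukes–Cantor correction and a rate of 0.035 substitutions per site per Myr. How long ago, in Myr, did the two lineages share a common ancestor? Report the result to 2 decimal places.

9.98

The sequences differ at 10 of 22 sites (2, 7, 9, 10, 11, 12, 14, 16, 18, 20), so p = 10/22 ≈ 0.454545.
d = −(3/4) ln(1 − 4p/3) = −0.75 ln(1 − 0.60606) = −0.75 ln(0.39394)
  = −0.75 × (-0.931557) = 0.698668 substitutions/site.
Under a molecular clock d = 2μt, so t = d/(2μ) = 0.698668 / (2 × 0.035) = 9.98 Myr.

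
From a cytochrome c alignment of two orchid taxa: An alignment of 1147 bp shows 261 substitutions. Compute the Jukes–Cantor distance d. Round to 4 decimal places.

p = 261/1147 ≈ 0.22755.
d = −(3/4) ln(1 − 4p/3) = −0.75 ln(1 − 0.3034) = −0.75 ln(0.6966)
  = −0.75 × (-0.361544) = 0.271158 substitutions/site.

0.2712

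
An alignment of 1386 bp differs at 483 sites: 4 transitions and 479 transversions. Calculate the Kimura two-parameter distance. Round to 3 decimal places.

0.510

P = 4/1386 ≈ 0.002886 and Q = 479/1386 ≈ 0.345599.
Under the Kimura two-parameter model, d = −½ ln(1 − 2P − Q) − ¼ ln(1 − 2Q).
1 − 2P − Q = 0.648629, giving −½ ln(0.648629) = 0.216447.
1 − 2Q = 0.308802, giving −¼ ln(0.308802) = 0.293764.
d = 0.216447 + 0.293764 = 0.510211.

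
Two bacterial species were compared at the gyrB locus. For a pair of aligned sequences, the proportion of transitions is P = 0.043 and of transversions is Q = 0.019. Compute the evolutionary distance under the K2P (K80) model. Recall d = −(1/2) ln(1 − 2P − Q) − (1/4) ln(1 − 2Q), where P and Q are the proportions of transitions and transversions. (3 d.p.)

0.065

Under the Kimura two-parameter model, d = −½ ln(1 − 2P − Q) − ¼ ln(1 − 2Q).
1 − 2P − Q = 0.895, giving −½ ln(0.895) = 0.055466.
1 − 2Q = 0.962, giving −¼ ln(0.962) = 0.009685.
d = 0.055466 + 0.009685 = 0.065151.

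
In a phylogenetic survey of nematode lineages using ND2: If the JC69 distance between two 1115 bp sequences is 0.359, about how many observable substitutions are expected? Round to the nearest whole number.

Invert JC69: p = (3/4)(1 − e^(−4d/3)) = 0.75 × (1 − e^(-0.478667)) = 0.75 × (1 − 0.619609) = 0.285293.
Expected differing sites = pL ≈ 0.285293 × 1115 = 318.101695 ≈ 318.

318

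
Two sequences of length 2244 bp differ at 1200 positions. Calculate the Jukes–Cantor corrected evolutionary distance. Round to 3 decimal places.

0.936

p = 1200/2244 ≈ 0.534759.
d = −(3/4) ln(1 − 4p/3) = −0.75 ln(1 − 0.713012) = −0.75 ln(0.286988)
  = −0.75 × (-1.248315) = 0.936236 substitutions/site.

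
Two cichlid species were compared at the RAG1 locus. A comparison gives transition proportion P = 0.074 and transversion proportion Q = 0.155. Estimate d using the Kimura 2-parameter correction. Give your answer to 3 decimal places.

0.273

Under the Kimura two-parameter model, d = −½ ln(1 − 2P − Q) − ¼ ln(1 − 2Q).
1 − 2P − Q = 0.697, giving −½ ln(0.697) = 0.180485.
1 − 2Q = 0.69, giving −¼ ln(0.69) = 0.092766.
d = 0.180485 + 0.092766 = 0.273251.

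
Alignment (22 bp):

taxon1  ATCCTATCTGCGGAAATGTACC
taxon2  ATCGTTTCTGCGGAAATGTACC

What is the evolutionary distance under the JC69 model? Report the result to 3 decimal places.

The sequences differ at 2 of 22 sites (4, 6), so p = 2/22 ≈ 0.090909.
d = −(3/4) ln(1 − 4p/3) = −0.75 ln(1 − 0.121212) = −0.75 ln(0.878788)
  = −0.75 × (-0.129212) = 0.096909 substitutions/site.

0.097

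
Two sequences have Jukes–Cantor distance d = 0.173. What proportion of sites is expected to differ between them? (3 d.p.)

p = (3/4)(1 − e^(−4d/3)) = 0.75 × (1 − e^(-0.230667)) = 0.75 × (1 − 0.794004) = 0.154497.

0.154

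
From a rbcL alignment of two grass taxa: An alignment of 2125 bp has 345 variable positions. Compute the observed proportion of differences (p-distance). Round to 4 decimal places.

p = 345/2125 = 0.162352… ≈ 0.1624 (to 4 d.p.).

0.1624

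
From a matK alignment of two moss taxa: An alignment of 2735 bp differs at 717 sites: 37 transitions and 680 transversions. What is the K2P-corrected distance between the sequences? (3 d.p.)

0.333

P = 37/2735 ≈ 0.013528 and Q = 680/2735 ≈ 0.248629.
Under the Kimura two-parameter model, d = −½ ln(1 − 2P − Q) − ¼ ln(1 − 2Q).
1 − 2P − Q = 0.724315, giving −½ ln(0.724315) = 0.161264.
1 − 2Q = 0.502742, giving −¼ ln(0.502742) = 0.171920.
d = 0.161264 + 0.171920 = 0.333184.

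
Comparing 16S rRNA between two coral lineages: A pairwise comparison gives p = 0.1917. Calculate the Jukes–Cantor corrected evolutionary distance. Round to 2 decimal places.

0.22

d = −(3/4) ln(1 − 4p/3) = −0.75 ln(1 − 0.2556) = −0.75 ln(0.7444)
  = −0.75 × (-0.295177) = 0.221383 substitutions/site.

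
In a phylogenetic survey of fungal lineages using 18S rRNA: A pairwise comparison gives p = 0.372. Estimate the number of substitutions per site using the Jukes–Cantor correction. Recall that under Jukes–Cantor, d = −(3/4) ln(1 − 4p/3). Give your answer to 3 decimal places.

d = −(3/4) ln(1 − 4p/3) = −0.75 ln(1 − 0.496) = −0.75 ln(0.504)
  = −0.75 × (-0.685179) = 0.513884 substitutions/site.

0.514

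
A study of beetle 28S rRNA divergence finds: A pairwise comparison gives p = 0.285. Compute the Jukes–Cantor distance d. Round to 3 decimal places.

0.359

d = −(3/4) ln(1 − 4p/3) = −0.75 ln(1 − 0.38) = −0.75 ln(0.62)
  = −0.75 × (-0.478036) = 0.358527 substitutions/site.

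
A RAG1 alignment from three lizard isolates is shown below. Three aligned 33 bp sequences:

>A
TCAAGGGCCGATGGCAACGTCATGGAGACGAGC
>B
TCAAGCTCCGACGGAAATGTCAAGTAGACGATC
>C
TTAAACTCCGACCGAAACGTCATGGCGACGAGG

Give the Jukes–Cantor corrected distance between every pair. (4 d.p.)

A–B: 8/33 sites differ → p ≈ 0.242424, d = −0.75 ln(1 − 0.323232) = 0.292820 ≈ 0.2928.
A–C: 9/33 sites differ → p ≈ 0.272727, d = −0.75 ln(1 − 0.363636) = 0.338988 ≈ 0.3390.
B–C: 9/33 sites differ → p ≈ 0.272727, d = −0.75 ln(1 − 0.363636) = 0.338988 ≈ 0.3390.

d(A,B) = 0.2928, d(A,C) = 0.3390, d(B,C) = 0.3390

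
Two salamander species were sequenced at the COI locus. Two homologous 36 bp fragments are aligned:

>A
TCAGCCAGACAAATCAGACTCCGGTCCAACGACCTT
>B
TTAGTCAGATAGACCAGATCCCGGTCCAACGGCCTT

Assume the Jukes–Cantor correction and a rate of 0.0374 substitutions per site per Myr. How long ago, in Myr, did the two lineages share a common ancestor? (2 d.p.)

3.52

The sequences differ at 8 of 36 sites (2, 5, 10, 12, 14, 19, 20, 32), so p = 8/36 ≈ 0.222222.
d = −(3/4) ln(1 − 4p/3) = −0.75 ln(1 − 0.296296) = −0.75 ln(0.703704)
  = −0.75 × (-0.351397) = 0.263548 substitutions/site.
Under a molecular clock d = 2μt, so t = d/(2μ) = 0.263548 / (2 × 0.0374) = 3.52 Myr.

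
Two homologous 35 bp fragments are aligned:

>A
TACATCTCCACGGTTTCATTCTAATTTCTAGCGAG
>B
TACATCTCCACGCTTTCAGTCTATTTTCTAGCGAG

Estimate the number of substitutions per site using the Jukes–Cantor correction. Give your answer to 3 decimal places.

0.091

The sequences differ at 3 of 35 sites (13, 19, 24), so p = 3/35 ≈ 0.085714.
d = −(3/4) ln(1 − 4p/3) = −0.75 ln(1 − 0.114285) = −0.75 ln(0.885715)
  = −0.75 × (-0.121360) = 0.091020 substitutions/site.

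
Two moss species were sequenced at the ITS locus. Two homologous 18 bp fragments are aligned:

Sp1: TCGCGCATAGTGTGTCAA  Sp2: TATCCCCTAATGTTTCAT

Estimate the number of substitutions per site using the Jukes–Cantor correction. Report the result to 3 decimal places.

0.548

The sequences differ at 7 of 18 sites (2, 3, 5, 7, 10, 14, 18), so p = 7/18 ≈ 0.388889.
d = −(3/4) ln(1 − 4p/3) = −0.75 ln(1 − 0.518519) = −0.75 ln(0.481481)
  = −0.75 × (-0.730889) = 0.548167 substitutions/site.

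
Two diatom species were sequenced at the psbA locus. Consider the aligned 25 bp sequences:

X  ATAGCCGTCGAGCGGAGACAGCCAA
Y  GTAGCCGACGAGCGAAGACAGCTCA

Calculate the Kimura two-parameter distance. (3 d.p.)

Of 25 sites, 3 differences are transitions and 2 are transversions, so P = 3/25 = 0.12 and Q = 2/25 = 0.08.
Under the Kimura two-parameter model, d = −½ ln(1 − 2P − Q) − ¼ ln(1 − 2Q).
1 − 2P − Q = 0.68, giving −½ ln(0.68) = 0.192831.
1 − 2Q = 0.84, giving −¼ ln(0.84) = 0.043588.
d = 0.192831 + 0.043588 = 0.236419.

0.236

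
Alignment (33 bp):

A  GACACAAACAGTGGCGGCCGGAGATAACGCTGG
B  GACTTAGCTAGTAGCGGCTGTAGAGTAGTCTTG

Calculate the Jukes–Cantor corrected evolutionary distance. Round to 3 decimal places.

The sequences differ at 13 of 33 sites, so p = 13/33 ≈ 0.393939.
d = −(3/4) ln(1 − 4p/3) = −0.75 ln(1 − 0.525252) = −0.75 ln(0.474748)
  = −0.75 × (-0.744971) = 0.558728 substitutions/site.

0.559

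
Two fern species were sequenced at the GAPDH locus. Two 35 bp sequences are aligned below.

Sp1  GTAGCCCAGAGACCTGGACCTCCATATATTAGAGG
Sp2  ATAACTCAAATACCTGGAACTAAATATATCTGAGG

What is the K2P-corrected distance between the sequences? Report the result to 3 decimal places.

0.364

Of 35 sites, 5 differences are transitions and 5 are transversions, so P = 5/35 ≈ 0.142857 and Q = 5/35 ≈ 0.142857.
Under the Kimura two-parameter model, d = −½ ln(1 − 2P − Q) − ¼ ln(1 − 2Q).
1 − 2P − Q = 0.571429, giving −½ ln(0.571429) = 0.279808.
1 − 2Q = 0.714286, giving −¼ ln(0.714286) = 0.084118.
d = 0.279808 + 0.084118 = 0.363926.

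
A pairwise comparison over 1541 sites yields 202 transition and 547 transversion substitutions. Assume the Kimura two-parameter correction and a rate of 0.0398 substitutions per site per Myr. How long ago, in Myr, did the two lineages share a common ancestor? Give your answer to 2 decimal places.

P = 202/1541 ≈ 0.131084 and Q = 547/1541 ≈ 0.354964.
Under the Kimura two-parameter model, d = −½ ln(1 − 2P − Q) − ¼ ln(1 − 2Q).
1 − 2P − Q = 0.382868, giving −½ ln(0.382868) = 0.480032.
1 − 2Q = 0.290072, giving −¼ ln(0.290072) = 0.309407.
d = 0.480032 + 0.309407 = 0.789439.
Under a molecular clock d = 2μt, so t = d/(2μ) = 0.789439 / (2 × 0.0398) = 9.92 Myr.

9.92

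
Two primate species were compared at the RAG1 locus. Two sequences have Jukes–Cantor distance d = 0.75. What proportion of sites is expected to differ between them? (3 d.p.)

p = (3/4)(1 − e^(−4d/3)) = 0.75 × (1 − e^(-1)) = 0.75 × (1 − 0.367879) = 0.474091.

0.474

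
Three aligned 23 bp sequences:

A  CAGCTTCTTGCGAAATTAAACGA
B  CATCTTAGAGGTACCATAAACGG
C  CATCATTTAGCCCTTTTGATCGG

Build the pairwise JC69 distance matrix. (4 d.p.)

A–B: 10/23 sites differ → p ≈ 0.434783, d = −0.75 ln(1 − 0.579711) = 0.650110 ≈ 0.6501.
A–C: 11/23 sites differ → p ≈ 0.478261, d = −0.75 ln(1 − 0.637681) = 0.761423 ≈ 0.7614.
B–C: 11/23 sites differ → p ≈ 0.478261, d = −0.75 ln(1 − 0.637681) = 0.761423 ≈ 0.7614.

d(A,B) = 0.6501, d(A,C) = 0.7614, d(B,C) = 0.7614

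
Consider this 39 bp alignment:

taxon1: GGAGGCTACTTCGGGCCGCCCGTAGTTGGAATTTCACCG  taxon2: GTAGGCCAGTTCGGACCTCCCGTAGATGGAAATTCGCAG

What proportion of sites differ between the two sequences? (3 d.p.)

The sequences differ at 9 of 39 positions (sites 2, 7, 9, 15, 18, 26, 32, 36, 38).
p = 9/39 = 0.230769… ≈ 0.231 (to 3 d.p.).

0.231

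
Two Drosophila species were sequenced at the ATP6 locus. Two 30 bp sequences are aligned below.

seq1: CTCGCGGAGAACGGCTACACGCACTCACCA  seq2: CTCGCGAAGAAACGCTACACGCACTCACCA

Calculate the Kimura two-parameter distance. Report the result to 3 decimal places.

0.107

Of 30 sites, 1 differences are transitions and 2 are transversions, so P = 1/30 ≈ 0.033333 and Q = 2/30 ≈ 0.066667.
Under the Kimura two-parameter model, d = −½ ln(1 − 2P − Q) − ¼ ln(1 − 2Q).
1 − 2P − Q = 0.866667, giving −½ ln(0.866667) = 0.071550.
1 − 2Q = 0.866666, giving −¼ ln(0.866666) = 0.035775.
d = 0.071550 + 0.035775 = 0.107325.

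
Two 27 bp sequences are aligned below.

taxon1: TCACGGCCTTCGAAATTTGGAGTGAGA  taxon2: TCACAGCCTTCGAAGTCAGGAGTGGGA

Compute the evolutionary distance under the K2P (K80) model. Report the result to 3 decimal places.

0.222

Of 27 sites, 4 differences are transitions and 1 are transversions, so P = 4/27 ≈ 0.148148 and Q = 1/27 ≈ 0.037037.
Under the Kimura two-parameter model, d = −½ ln(1 − 2P − Q) − ¼ ln(1 − 2Q).
1 − 2P − Q = 0.666667, giving −½ ln(0.666667) = 0.202732.
1 − 2Q = 0.925926, giving −¼ ln(0.925926) = 0.019240.
d = 0.202732 + 0.019240 = 0.221972.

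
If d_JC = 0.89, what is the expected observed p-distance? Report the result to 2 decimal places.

0.52

p = (3/4)(1 − e^(−4d/3)) = 0.75 × (1 − e^(-1.186667)) = 0.75 × (1 − 0.305237) = 0.521072.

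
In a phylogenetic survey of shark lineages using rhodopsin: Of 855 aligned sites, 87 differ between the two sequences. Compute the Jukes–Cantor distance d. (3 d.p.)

0.109

p = 87/855 ≈ 0.101754.
d = −(3/4) ln(1 − 4p/3) = −0.75 ln(1 − 0.135672) = −0.75 ln(0.864328)
  = −0.75 × (-0.145803) = 0.109352 substitutions/site.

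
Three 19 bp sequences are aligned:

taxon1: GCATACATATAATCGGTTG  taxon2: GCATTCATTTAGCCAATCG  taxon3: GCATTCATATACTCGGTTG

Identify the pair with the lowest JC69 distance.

taxon1 and taxon3

taxon1–taxon2: 7/19 differ, p = 0.368, d = 0.507.
taxon1–taxon3: 2/19 differ, p = 0.105, d = 0.113.
taxon2–taxon3: 6/19 differ, p = 0.316, d = 0.410.
The smallest distance is between taxon1 and taxon3.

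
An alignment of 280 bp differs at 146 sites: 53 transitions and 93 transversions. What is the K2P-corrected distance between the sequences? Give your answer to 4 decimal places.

0.8930

P = 53/280 ≈ 0.189286 and Q = 93/280 ≈ 0.332143.
Under the Kimura two-parameter model, d = −½ ln(1 − 2P − Q) − ¼ ln(1 − 2Q).
1 − 2P − Q = 0.289285, giving −½ ln(0.289285) = 0.620171.
1 − 2Q = 0.335714, giving −¼ ln(0.335714) = 0.272874.
d = 0.620171 + 0.272874 = 0.893045.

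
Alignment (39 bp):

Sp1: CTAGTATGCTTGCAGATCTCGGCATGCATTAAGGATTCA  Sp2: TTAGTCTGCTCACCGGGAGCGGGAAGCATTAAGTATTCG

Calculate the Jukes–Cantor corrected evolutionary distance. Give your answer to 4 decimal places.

0.4408

The sequences differ at 13 of 39 sites, so p = 13/39 ≈ 0.333333.
d = −(3/4) ln(1 − 4p/3) = −0.75 ln(1 − 0.444444) = −0.75 ln(0.555556)
  = −0.75 × (-0.587786) = 0.440840 substitutions/site.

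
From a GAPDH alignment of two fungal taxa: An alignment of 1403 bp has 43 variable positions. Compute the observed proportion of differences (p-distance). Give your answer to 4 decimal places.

p = 43/1403 = 0.030648… ≈ 0.0306 (to 4 d.p.).

0.0306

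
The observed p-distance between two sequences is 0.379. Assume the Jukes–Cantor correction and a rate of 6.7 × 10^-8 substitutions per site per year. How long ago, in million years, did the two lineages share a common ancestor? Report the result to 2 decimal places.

d = −(3/4) ln(1 − 4p/3) = −0.75 ln(1 − 0.505333) = −0.75 ln(0.494667)
  = −0.75 × (-0.703870) = 0.527903 substitutions/site.
Under a molecular clock d = 2μt, so t = d/(2μ) = 0.527903 / (2 × 6.7 × 10^-8) = 3.94 million years.

3.94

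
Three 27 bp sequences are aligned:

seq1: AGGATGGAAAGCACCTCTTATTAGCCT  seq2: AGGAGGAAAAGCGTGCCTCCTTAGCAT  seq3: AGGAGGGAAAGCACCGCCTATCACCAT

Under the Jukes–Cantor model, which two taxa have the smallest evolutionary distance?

seq1–seq2: 9/27 differ, p = 0.333, d = 0.441.
seq1–seq3: 6/27 differ, p = 0.222, d = 0.264.
seq2–seq3: 10/27 differ, p = 0.370, d = 0.511.
The smallest distance is between seq1 and seq3.

seq1 and seq3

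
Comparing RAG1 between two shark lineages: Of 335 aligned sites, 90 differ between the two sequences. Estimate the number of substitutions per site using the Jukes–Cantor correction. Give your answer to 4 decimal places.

0.3326

p = 90/335 ≈ 0.268657.
d = −(3/4) ln(1 − 4p/3) = −0.75 ln(1 − 0.358209) = −0.75 ln(0.641791)
  = −0.75 × (-0.443493) = 0.332620 substitutions/site.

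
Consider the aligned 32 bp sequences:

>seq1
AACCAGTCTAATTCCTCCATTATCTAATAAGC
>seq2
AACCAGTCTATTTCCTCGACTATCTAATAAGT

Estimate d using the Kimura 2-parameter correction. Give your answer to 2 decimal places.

0.14

Of 32 sites, 2 differences are transitions and 2 are transversions, so P = 2/32 = 0.0625 and Q = 2/32 = 0.0625.
Under the Kimura two-parameter model, d = −½ ln(1 − 2P − Q) − ¼ ln(1 − 2Q).
1 − 2P − Q = 0.8125, giving −½ ln(0.8125) = 0.103820.
1 − 2Q = 0.875, giving −¼ ln(0.875) = 0.033383.
d = 0.103820 + 0.033383 = 0.137203.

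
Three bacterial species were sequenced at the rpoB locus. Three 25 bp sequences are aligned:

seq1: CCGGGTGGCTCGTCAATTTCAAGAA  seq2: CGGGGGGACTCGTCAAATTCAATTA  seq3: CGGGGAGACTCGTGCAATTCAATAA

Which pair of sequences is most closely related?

seq1–seq2: 6/25 differ, p = 0.240, d = 0.289.
seq1–seq3: 7/25 differ, p = 0.280, d = 0.351.
seq2–seq3: 4/25 differ, p = 0.160, d = 0.180.
The smallest distance is between seq2 and seq3.

seq2 and seq3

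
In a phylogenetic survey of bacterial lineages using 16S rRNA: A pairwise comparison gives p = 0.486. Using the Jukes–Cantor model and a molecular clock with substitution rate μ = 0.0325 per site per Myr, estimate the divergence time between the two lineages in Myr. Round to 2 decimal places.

12.05

d = −(3/4) ln(1 − 4p/3) = −0.75 ln(1 − 0.648) = −0.75 ln(0.352)
  = −0.75 × (-1.044124) = 0.783093 substitutions/site.
Under a molecular clock d = 2μt, so t = d/(2μ) = 0.783093 / (2 × 0.0325) = 12.05 Myr.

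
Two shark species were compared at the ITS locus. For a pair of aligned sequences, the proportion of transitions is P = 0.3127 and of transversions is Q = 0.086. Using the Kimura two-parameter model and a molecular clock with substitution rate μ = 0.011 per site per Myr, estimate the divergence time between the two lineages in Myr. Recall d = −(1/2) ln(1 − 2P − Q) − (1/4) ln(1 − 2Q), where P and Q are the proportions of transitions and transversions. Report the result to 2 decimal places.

30.39

Under the Kimura two-parameter model, d = −½ ln(1 − 2P − Q) − ¼ ln(1 − 2Q).
1 − 2P − Q = 0.2886, giving −½ ln(0.2886) = 0.621357.
1 − 2Q = 0.828, giving −¼ ln(0.828) = 0.047186.
d = 0.621357 + 0.047186 = 0.668543.
Under a molecular clock d = 2μt, so t = d/(2μ) = 0.668543 / (2 × 0.011) = 30.39 Myr.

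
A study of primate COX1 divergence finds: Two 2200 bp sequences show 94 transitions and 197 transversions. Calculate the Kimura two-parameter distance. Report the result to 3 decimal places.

P = 94/2200 ≈ 0.042727 and Q = 197/2200 ≈ 0.089545.
Under the Kimura two-parameter model, d = −½ ln(1 − 2P − Q) − ¼ ln(1 − 2Q).
1 − 2P − Q = 0.825001, giving −½ ln(0.825001) = 0.096185.
1 − 2Q = 0.82091, giving −¼ ln(0.82091) = 0.049335.
d = 0.096185 + 0.049335 = 0.145520.

0.146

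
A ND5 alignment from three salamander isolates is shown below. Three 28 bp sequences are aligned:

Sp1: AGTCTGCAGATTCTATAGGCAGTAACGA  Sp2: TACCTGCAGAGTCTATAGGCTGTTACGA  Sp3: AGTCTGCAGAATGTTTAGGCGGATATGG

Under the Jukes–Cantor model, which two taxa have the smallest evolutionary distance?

Sp1–Sp2: 6/28 differ, p = 0.214, d = 0.252.
Sp1–Sp3: 8/28 differ, p = 0.286, d = 0.360.
Sp2–Sp3: 10/28 differ, p = 0.357, d = 0.485.
The smallest distance is between Sp1 and Sp2.

Sp1 and Sp2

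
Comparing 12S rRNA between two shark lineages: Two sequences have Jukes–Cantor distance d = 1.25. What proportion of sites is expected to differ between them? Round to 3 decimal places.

0.608

p = (3/4)(1 − e^(−4d/3)) = 0.75 × (1 − e^(-1.666667)) = 0.75 × (1 − 0.188876) = 0.608343.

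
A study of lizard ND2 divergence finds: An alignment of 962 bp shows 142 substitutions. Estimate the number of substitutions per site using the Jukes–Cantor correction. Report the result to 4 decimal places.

0.1644

p = 142/962 ≈ 0.147609.
d = −(3/4) ln(1 − 4p/3) = −0.75 ln(1 − 0.196812) = −0.75 ln(0.803188)
  = −0.75 × (-0.219166) = 0.164375 substitutions/site.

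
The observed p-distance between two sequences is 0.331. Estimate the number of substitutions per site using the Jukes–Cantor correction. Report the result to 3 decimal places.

0.437

d = −(3/4) ln(1 − 4p/3) = −0.75 ln(1 − 0.441333) = −0.75 ln(0.558667)
  = −0.75 × (-0.582202) = 0.436652 substitutions/site.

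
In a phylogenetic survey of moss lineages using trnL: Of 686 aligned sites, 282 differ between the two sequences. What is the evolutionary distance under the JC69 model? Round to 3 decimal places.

p = 282/686 ≈ 0.411079.
d = −(3/4) ln(1 − 4p/3) = −0.75 ln(1 − 0.548105) = −0.75 ln(0.451895)
  = −0.75 × (-0.794305) = 0.595729 substitutions/site.

0.596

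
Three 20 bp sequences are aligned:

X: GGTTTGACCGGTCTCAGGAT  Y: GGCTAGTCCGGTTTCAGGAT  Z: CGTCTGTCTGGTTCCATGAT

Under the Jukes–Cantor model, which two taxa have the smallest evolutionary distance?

X and Y

X–Y: 4/20 differ, p = 0.200, d = 0.233.
X–Z: 7/20 differ, p = 0.350, d = 0.471.
Y–Z: 7/20 differ, p = 0.350, d = 0.471.
The smallest distance is between X and Y.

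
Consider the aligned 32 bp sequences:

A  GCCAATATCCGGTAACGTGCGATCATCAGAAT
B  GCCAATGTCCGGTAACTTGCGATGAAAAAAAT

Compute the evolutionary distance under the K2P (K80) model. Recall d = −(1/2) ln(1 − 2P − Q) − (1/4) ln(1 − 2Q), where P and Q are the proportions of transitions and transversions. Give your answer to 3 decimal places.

0.216

Of 32 sites, 2 differences are transitions and 4 are transversions, so P = 2/32 = 0.0625 and Q = 4/32 = 0.125.
Under the Kimura two-parameter model, d = −½ ln(1 − 2P − Q) − ¼ ln(1 − 2Q).
1 − 2P − Q = 0.75, giving −½ ln(0.75) = 0.143841.
1 − 2Q = 0.75, giving −¼ ln(0.75) = 0.071921.
d = 0.143841 + 0.071921 = 0.215762.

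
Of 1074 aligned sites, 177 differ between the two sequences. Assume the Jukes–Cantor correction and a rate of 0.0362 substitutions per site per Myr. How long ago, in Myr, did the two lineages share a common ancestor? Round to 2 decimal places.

2.57

p = 177/1074 ≈ 0.164804.
d = −(3/4) ln(1 − 4p/3) = −0.75 ln(1 − 0.219739) = −0.75 ln(0.780261)
  = −0.75 × (-0.248127) = 0.186095 substitutions/site.
Under a molecular clock d = 2μt, so t = d/(2μ) = 0.186095 / (2 × 0.0362) = 2.57 Myr.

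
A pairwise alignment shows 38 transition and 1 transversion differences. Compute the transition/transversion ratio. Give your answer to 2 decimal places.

38.00

R = 38/1 = 38.00.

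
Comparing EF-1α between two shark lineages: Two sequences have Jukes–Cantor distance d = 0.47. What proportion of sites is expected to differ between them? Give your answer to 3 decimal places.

0.349

p = (3/4)(1 − e^(−4d/3)) = 0.75 × (1 − e^(-0.626667)) = 0.75 × (1 − 0.534370) = 0.349223.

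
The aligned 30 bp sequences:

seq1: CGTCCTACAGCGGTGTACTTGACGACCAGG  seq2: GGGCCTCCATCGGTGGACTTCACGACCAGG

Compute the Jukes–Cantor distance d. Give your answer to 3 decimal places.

0.233

The sequences differ at 6 of 30 sites (1, 3, 7, 10, 16, 21), so p = 6/30 = 0.2.
d = −(3/4) ln(1 − 4p/3) = −0.75 ln(1 − 0.266667) = −0.75 ln(0.733333)
  = −0.75 × (-0.310155) = 0.232616 substitutions/site.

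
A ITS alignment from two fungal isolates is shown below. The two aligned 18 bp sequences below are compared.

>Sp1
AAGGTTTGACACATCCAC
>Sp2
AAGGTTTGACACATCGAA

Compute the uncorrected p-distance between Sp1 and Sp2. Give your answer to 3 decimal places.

The sequences differ at 2 of 18 positions (sites 16, 18).
p = 2/18 = 0.111111… ≈ 0.111 (to 3 d.p.).

0.111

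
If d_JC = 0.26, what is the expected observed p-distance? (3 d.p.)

p = (3/4)(1 − e^(−4d/3)) = 0.75 × (1 − e^(-0.346667)) = 0.75 × (1 − 0.707041) = 0.219719.

0.220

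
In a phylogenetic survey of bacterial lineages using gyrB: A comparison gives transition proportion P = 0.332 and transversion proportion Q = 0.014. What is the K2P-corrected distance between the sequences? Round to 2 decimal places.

Under the Kimura two-parameter model, d = −½ ln(1 − 2P − Q) − ¼ ln(1 − 2Q).
1 − 2P − Q = 0.322, giving −½ ln(0.322) = 0.566602.
1 − 2Q = 0.972, giving −¼ ln(0.972) = 0.007100.
d = 0.566602 + 0.007100 = 0.573702.

0.57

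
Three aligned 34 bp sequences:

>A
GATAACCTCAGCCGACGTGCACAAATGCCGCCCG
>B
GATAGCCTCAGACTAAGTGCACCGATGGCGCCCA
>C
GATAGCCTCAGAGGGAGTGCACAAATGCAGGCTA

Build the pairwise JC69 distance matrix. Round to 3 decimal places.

A–B: 8/34 sites differ → p ≈ 0.235294, d = −0.75 ln(1 − 0.313725) = 0.282358 ≈ 0.282.
A–C: 9/34 sites differ → p ≈ 0.264706, d = −0.75 ln(1 − 0.352941) = 0.326488 ≈ 0.326.
B–C: 9/34 sites differ → p ≈ 0.264706, d = −0.75 ln(1 − 0.352941) = 0.326488 ≈ 0.326.

d(A,B) = 0.282, d(A,C) = 0.326, d(B,C) = 0.326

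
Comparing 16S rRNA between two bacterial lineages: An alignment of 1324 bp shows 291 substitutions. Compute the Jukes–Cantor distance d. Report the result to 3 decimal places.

p = 291/1324 ≈ 0.219789.
d = −(3/4) ln(1 − 4p/3) = −0.75 ln(1 − 0.293052) = −0.75 ln(0.706948)
  = −0.75 × (-0.346798) = 0.260099 substitutions/site.

0.260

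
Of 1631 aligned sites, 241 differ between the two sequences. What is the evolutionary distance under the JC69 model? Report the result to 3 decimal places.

p = 241/1631 ≈ 0.147762.
d = −(3/4) ln(1 − 4p/3) = −0.75 ln(1 − 0.197016) = −0.75 ln(0.802984)
  = −0.75 × (-0.219420) = 0.164565 substitutions/site.

0.165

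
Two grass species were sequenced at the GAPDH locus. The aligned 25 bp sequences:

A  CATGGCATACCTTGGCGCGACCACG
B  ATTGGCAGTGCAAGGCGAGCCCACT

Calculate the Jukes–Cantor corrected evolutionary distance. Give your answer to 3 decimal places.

0.572

The sequences differ at 10 of 25 sites (1, 2, 8, 9, 10, 12, 13, 18, 20, 25), so p = 10/25 = 0.4.
d = −(3/4) ln(1 − 4p/3) = −0.75 ln(1 − 0.533333) = −0.75 ln(0.466667)
  = −0.75 × (-0.762139) = 0.571604 substitutions/site.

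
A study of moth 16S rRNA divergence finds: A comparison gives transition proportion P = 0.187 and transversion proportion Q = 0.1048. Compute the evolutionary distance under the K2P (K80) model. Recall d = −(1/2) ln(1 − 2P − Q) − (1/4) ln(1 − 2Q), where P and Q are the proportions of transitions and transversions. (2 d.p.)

0.38

Under the Kimura two-parameter model, d = −½ ln(1 − 2P − Q) − ¼ ln(1 − 2Q).
1 − 2P − Q = 0.5212, giving −½ ln(0.5212) = 0.325811.
1 − 2Q = 0.7904, giving −¼ ln(0.7904) = 0.058804.
d = 0.325811 + 0.058804 = 0.384615.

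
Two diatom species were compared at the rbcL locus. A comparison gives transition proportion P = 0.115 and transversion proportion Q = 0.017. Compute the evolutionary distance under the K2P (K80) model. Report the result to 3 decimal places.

0.150

Under the Kimura two-parameter model, d = −½ ln(1 − 2P − Q) − ¼ ln(1 − 2Q).
1 − 2P − Q = 0.753, giving −½ ln(0.753) = 0.141845.
1 − 2Q = 0.966, giving −¼ ln(0.966) = 0.008648.
d = 0.141845 + 0.008648 = 0.150493.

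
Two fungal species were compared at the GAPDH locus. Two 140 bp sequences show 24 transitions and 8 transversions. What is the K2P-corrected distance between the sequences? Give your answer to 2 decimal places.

0.29

P = 24/140 ≈ 0.171429 and Q = 8/140 ≈ 0.057143.
Under the Kimura two-parameter model, d = −½ ln(1 − 2P − Q) − ¼ ln(1 − 2Q).
1 − 2P − Q = 0.599999, giving −½ ln(0.599999) = 0.255414.
1 − 2Q = 0.885714, giving −¼ ln(0.885714) = 0.030340.
d = 0.255414 + 0.030340 = 0.285754.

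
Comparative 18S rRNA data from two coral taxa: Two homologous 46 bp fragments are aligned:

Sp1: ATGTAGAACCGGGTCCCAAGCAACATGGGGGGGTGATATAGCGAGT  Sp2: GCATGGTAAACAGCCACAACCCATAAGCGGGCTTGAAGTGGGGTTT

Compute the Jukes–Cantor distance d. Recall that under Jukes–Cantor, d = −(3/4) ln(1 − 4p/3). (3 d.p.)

0.892

The sequences differ at 24 of 46 sites, so p = 24/46 ≈ 0.521739.
d = −(3/4) ln(1 − 4p/3) = −0.75 ln(1 − 0.695652) = −0.75 ln(0.304348)
  = −0.75 × (-1.189583) = 0.892187 substitutions/site.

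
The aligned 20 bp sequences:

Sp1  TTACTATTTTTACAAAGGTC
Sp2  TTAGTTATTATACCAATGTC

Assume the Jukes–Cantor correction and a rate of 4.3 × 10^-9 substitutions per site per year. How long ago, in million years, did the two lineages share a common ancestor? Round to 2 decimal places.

44.55

The sequences differ at 6 of 20 sites (4, 6, 7, 10, 14, 17), so p = 6/20 = 0.3.
d = −(3/4) ln(1 − 4p/3) = −0.75 ln(1 − 0.4) = −0.75 ln(0.6)
  = −0.75 × (-0.510826) = 0.383120 substitutions/site.
Under a molecular clock d = 2μt, so t = d/(2μ) = 0.383120 / (2 × 4.3 × 10^-9) = 44.55 million years.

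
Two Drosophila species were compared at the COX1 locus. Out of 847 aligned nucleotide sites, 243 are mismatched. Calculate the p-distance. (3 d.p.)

p = 243/847 = 0.286894… ≈ 0.287 (to 3 d.p.).

0.287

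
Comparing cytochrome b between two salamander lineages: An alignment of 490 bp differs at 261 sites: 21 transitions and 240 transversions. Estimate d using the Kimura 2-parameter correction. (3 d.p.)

1.401

P = 21/490 ≈ 0.042857 and Q = 240/490 ≈ 0.489796.
Under the Kimura two-parameter model, d = −½ ln(1 − 2P − Q) − ¼ ln(1 − 2Q).
1 − 2P − Q = 0.42449, giving −½ ln(0.42449) = 0.428433.
1 − 2Q = 0.020408, giving −¼ ln(0.020408) = 0.972957.
d = 0.428433 + 0.972957 = 1.401390.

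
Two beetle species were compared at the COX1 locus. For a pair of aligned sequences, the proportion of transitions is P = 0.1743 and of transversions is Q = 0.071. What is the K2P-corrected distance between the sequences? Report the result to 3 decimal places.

0.310

Under the Kimura two-parameter model, d = −½ ln(1 − 2P − Q) − ¼ ln(1 − 2Q).
1 − 2P − Q = 0.5804, giving −½ ln(0.5804) = 0.272019.
1 − 2Q = 0.858, giving −¼ ln(0.858) = 0.038288.
d = 0.272019 + 0.038288 = 0.310307.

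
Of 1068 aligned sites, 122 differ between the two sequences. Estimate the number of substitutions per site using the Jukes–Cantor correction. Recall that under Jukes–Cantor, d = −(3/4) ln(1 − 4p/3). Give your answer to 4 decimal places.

0.1239

p = 122/1068 ≈ 0.114232.
d = −(3/4) ln(1 − 4p/3) = −0.75 ln(1 − 0.152309) = −0.75 ln(0.847691)
  = −0.75 × (-0.165239) = 0.123929 substitutions/site.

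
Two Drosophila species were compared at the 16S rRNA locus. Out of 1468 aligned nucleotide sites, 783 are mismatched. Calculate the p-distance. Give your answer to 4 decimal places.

0.5334

p = 783/1468 = 0.533378… ≈ 0.5334 (to 4 d.p.).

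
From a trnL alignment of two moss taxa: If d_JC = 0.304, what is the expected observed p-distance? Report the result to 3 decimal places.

0.250

p = (3/4)(1 − e^(−4d/3)) = 0.75 × (1 − e^(-0.405333)) = 0.75 × (1 − 0.666755) = 0.249934.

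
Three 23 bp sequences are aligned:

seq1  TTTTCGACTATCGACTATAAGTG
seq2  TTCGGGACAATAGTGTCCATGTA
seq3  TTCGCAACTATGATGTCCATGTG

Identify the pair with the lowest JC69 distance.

seq1–seq2: 11/23 differ, p = 0.478, d = 0.761.
seq1–seq3: 10/23 differ, p = 0.435, d = 0.650.
seq2–seq3: 6/23 differ, p = 0.261, d = 0.321.
The smallest distance is between seq2 and seq3.

seq2 and seq3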